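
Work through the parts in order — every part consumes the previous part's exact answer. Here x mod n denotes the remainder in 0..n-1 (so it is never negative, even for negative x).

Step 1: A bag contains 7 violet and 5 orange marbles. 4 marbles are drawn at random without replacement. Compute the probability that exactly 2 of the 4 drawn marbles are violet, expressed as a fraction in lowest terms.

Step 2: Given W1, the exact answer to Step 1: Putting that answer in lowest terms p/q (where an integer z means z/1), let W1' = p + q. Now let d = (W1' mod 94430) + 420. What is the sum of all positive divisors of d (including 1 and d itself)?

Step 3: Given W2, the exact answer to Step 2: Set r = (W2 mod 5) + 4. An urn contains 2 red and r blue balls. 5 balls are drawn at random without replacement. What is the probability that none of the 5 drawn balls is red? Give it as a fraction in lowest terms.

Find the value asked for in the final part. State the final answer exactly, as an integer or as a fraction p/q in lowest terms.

1/6

Step 1: total draws C(12,4) = 495; favorable C(7,2)*C(5,2) = 210; P = 14/33; answer 14/33
Step 2: W1 = 14/33; threaded value p + q = 47; d = 467; 467 is prime, so its only divisors are 1 and 467; sigma = 1 + 467 = 468; answer 468
Step 3: W2 = 468; r = 7; total draws C(9,5) = 126; favorable C(7,5) = 21; P = 1/6; answer 1/6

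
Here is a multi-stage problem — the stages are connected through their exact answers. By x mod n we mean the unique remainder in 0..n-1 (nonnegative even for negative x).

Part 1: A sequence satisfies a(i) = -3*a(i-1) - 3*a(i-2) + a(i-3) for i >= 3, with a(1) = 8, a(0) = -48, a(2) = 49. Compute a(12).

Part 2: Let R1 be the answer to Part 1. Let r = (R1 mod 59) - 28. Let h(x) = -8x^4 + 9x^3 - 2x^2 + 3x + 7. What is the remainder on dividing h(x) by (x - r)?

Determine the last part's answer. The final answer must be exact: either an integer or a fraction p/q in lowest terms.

Part 1: a(3) = -3*(49) - 3*(8) + 1*(-48) = -219; iterating: a(3)=-219, a(4)=518, a(5)=-848, a(6)=771, a(7)=749, a(8)=-5408, a(9)=14748, a(10)=-27271, a(11)=32161, a(12)=78; answer 78
Part 2: R1 = 78; r = -9; remainder = value at the root: -8*(-9)^4 + 9*(-9)^3 - 2*(-9)^2 + 3*(-9)^1 + 7 = (-52488) + (-6561) + (-162) + (-27) + (7) = -59231; answer -59231

-59231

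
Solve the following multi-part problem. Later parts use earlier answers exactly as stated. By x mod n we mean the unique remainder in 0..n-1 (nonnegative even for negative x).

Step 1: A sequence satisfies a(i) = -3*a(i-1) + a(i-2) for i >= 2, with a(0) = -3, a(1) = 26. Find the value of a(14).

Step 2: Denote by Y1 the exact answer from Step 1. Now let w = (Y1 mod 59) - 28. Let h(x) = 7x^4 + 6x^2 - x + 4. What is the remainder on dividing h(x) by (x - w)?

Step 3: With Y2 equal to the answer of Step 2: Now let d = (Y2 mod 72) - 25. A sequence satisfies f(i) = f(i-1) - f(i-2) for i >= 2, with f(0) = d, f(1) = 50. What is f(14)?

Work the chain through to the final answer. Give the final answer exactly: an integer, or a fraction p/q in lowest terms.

Step 1: a(2) = -3*(26) + 1*(-3) = -81; iterating: a(2)=-81, a(3)=269, a(4)=-888, a(5)=2933, a(6)=-9687, a(7)=31994, a(8)=-105669, a(9)=349001, a(10)=-1152672, a(11)=3807017, a(12)=-12573723, a(13)=41528186, a(14)=-137158281; answer -137158281
Step 2: Y1 = -137158281; w = -6; remainder = value at the root: 7*(-6)^4 + 6*(-6)^2 - 1*(-6)^1 + 4 = (9072) + (216) + (6) + (4) = 9298; answer 9298
Step 3: Y2 = 9298; d = -15; f(2) = 1*(50) - 1*(-15) = 65; iterating: f(2)=65, f(3)=15, f(4)=-50, f(5)=-65, f(6)=-15, f(7)=50, f(8)=65, f(9)=15, f(10)=-50, f(11)=-65, f(12)=-15, f(13)=50, f(14)=65; answer 65

65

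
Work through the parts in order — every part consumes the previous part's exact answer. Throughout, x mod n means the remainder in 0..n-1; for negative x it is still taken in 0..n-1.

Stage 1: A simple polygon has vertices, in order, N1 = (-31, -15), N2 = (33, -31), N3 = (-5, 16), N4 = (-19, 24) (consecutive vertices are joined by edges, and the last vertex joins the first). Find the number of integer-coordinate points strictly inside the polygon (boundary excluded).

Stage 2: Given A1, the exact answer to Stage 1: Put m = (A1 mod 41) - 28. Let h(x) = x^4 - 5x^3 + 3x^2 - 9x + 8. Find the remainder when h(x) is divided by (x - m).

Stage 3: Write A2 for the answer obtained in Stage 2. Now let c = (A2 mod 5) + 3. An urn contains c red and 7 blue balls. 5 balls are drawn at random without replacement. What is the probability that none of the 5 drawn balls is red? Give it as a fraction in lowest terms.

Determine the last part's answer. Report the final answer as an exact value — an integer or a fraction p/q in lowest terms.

7/429

Stage 1: cross terms: (-31*-31 - 33*-15)=1456, (33*16 - -5*-31)=373, (-5*24 - -19*16)=184, (-19*-15 - -31*24)=1029; twice the area = |3042| = 3042; area = 1521; boundary points = 16 + 1 + 2 + 3 = 22; strictly interior points = area - boundary/2 + 1 = 1511; answer 1511
Stage 2: A1 = 1511; m = 7; remainder = value at the root: 1*(7)^4 - 5*(7)^3 + 3*(7)^2 - 9*(7)^1 + 8 = (2401) + (-1715) + (147) + (-63) + (8) = 778; answer 778
Stage 3: A2 = 778; c = 6; total draws C(13,5) = 1287; favorable C(7,5) = 21; P = 7/429; answer 7/429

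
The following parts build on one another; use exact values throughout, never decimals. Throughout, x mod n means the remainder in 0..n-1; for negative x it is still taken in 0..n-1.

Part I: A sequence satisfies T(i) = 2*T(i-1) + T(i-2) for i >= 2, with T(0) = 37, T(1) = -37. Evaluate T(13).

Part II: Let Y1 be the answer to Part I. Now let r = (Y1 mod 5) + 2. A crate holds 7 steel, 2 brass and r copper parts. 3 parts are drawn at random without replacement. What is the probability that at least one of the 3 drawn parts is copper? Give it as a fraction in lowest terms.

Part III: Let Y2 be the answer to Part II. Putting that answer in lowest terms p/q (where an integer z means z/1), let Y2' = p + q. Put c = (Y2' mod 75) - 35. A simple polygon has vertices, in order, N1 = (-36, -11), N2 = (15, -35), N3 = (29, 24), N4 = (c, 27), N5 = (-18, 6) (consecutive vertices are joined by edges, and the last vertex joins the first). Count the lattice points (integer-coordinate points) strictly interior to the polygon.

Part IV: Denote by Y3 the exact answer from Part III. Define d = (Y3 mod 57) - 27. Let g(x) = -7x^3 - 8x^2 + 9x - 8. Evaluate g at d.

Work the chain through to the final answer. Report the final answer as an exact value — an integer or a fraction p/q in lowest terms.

Part I: T(2) = 2*(-37) + 1*(37) = -37; iterating: T(2)=-37, T(3)=-111, T(4)=-259, T(5)=-629, T(6)=-1517, T(7)=-3663, T(8)=-8843, T(9)=-21349, T(10)=-51541, T(11)=-124431, T(12)=-300403, T(13)=-725237; answer -725237
Part II: Y1 = -725237; r = 5; total draws C(14,3) = 364; complement C(9,3) = 84; favorable 364 - 84 = 280; P = 10/13; answer 10/13
Part III: Y2 = 10/13; threaded value p + q = 23; c = -12; cross terms: (-36*-35 - 15*-11)=1425, (15*24 - 29*-35)=1375, (29*27 - -12*24)=1071, (-12*6 - -18*27)=414, (-18*-11 - -36*6)=414; twice the area = |4699| = 4699; area = 4699/2; boundary points = 3 + 1 + 1 + 3 + 1 = 9; strictly interior points = area - boundary/2 + 1 = 2346; answer 2346
Part IV: Y3 = 2346; d = -18; -7*(-18)^3 - 8*(-18)^2 + 9*(-18)^1 - 8 = (40824) + (-2592) + (-162) + (-8) = 38062; answer 38062

38062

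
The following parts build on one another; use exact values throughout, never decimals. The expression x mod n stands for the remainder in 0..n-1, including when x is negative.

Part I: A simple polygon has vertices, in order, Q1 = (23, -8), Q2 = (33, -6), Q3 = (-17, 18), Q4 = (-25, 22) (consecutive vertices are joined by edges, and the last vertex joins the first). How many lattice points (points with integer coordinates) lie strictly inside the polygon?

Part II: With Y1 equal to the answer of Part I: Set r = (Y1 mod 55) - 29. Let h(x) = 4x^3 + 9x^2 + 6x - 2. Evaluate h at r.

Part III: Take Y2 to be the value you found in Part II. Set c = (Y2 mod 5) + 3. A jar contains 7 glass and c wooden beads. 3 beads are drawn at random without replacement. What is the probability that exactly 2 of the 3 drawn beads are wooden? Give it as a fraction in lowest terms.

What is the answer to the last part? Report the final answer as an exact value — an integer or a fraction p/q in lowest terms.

Part I: cross terms: (23*-6 - 33*-8)=126, (33*18 - -17*-6)=492, (-17*22 - -25*18)=76, (-25*-8 - 23*22)=-306; twice the area = |388| = 388; area = 194; boundary points = 2 + 2 + 4 + 6 = 14; strictly interior points = area - boundary/2 + 1 = 188; answer 188
Part II: Y1 = 188; r = -6; 4*(-6)^3 + 9*(-6)^2 + 6*(-6)^1 - 2 = (-864) + (324) + (-36) + (-2) = -578; answer -578
Part III: Y2 = -578; c = 5; total draws C(12,3) = 220; favorable C(5,2)*C(7,1) = 70; P = 7/22; answer 7/22

7/22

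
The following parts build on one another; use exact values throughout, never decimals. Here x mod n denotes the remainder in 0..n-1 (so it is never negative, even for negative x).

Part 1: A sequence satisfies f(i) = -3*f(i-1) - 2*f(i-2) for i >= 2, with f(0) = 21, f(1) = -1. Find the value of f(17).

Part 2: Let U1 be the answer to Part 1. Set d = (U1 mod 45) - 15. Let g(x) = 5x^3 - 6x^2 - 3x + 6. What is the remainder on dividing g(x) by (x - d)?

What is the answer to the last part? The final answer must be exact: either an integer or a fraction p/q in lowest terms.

-2

Part 1: f(2) = -3*(-1) - 2*(21) = -39; iterating: f(2)=-39, f(3)=119, f(4)=-279, f(5)=599, f(6)=-1239, f(7)=2519, f(8)=-5079, f(9)=10199, f(10)=-20439, f(11)=40919, f(12)=-81879, f(13)=163799, f(14)=-327639, f(15)=655319, f(16)=-1310679, f(17)=2621399; answer 2621399
Part 2: U1 = 2621399; d = -1; remainder = value at the root: 5*(-1)^3 - 6*(-1)^2 - 3*(-1)^1 + 6 = (-5) + (-6) + (3) + (6) = -2; answer -2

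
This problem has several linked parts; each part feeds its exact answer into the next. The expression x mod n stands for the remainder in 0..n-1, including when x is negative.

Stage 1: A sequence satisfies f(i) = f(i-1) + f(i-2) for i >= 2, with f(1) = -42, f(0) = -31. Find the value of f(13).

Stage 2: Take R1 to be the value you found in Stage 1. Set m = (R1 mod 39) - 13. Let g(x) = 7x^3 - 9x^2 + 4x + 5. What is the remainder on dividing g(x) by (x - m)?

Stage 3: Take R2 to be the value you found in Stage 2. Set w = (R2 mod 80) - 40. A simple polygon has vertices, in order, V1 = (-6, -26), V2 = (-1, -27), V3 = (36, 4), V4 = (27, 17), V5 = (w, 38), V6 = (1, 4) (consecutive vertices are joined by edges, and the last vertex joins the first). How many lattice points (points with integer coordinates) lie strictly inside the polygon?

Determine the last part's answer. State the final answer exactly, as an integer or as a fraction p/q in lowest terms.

Stage 1: f(2) = 1*(-42) + 1*(-31) = -73; iterating: f(2)=-73, f(3)=-115, f(4)=-188, f(5)=-303, f(6)=-491, f(7)=-794, f(8)=-1285, f(9)=-2079, f(10)=-3364, f(11)=-5443, f(12)=-8807, f(13)=-14250; answer -14250
Stage 2: R1 = -14250; m = 11; remainder = value at the root: 7*(11)^3 - 9*(11)^2 + 4*(11)^1 + 5 = (9317) + (-1089) + (44) + (5) = 8277; answer 8277
Stage 3: R2 = 8277; w = -3; cross terms: (-6*-27 - -1*-26)=136, (-1*4 - 36*-27)=968, (36*17 - 27*4)=504, (27*38 - -3*17)=1077, (-3*4 - 1*38)=-50, (1*-26 - -6*4)=-2; twice the area = |2633| = 2633; area = 2633/2; boundary points = 1 + 1 + 1 + 3 + 2 + 1 = 9; strictly interior points = area - boundary/2 + 1 = 1313; answer 1313

1313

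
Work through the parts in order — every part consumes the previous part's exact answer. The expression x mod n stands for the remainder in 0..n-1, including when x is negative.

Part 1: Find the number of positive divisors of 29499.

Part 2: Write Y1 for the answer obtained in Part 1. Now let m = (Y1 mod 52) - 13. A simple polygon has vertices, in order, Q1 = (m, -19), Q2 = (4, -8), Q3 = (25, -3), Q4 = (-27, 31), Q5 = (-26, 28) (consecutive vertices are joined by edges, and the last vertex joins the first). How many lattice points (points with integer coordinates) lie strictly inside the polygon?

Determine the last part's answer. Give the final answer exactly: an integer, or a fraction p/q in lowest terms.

911

Part 1: 29499 = 3 * 9833; number of divisors = (1+1) * (1+1) = 4; answer 4
Part 2: Y1 = 4; m = -9; cross terms: (-9*-8 - 4*-19)=148, (4*-3 - 25*-8)=188, (25*31 - -27*-3)=694, (-27*28 - -26*31)=50, (-26*-19 - -9*28)=746; twice the area = |1826| = 1826; area = 913; boundary points = 1 + 1 + 2 + 1 + 1 = 6; strictly interior points = area - boundary/2 + 1 = 911; answer 911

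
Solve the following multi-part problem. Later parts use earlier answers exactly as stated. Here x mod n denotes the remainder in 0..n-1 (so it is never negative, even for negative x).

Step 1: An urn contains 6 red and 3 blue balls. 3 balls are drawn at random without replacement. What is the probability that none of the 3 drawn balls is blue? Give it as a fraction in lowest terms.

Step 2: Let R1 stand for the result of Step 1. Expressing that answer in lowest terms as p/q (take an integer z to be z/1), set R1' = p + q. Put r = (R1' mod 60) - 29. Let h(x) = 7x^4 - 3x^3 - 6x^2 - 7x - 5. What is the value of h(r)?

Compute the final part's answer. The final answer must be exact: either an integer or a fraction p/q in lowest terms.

610

Step 1: total draws C(9,3) = 84; favorable C(6,3) = 20; P = 5/21; answer 5/21
Step 2: R1 = 5/21; threaded value p + q = 26; r = -3; 7*(-3)^4 - 3*(-3)^3 - 6*(-3)^2 - 7*(-3)^1 - 5 = (567) + (81) + (-54) + (21) + (-5) = 610; answer 610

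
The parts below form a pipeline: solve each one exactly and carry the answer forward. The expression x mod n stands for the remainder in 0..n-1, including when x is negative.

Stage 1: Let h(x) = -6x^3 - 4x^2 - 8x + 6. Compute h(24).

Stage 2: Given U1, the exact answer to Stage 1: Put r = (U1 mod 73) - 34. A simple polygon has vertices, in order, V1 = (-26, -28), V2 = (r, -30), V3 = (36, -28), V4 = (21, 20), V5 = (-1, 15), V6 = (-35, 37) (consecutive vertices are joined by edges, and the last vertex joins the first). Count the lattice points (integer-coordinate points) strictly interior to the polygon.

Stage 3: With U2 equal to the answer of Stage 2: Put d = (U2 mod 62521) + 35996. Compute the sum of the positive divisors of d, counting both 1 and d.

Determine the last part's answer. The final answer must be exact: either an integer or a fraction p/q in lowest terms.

38960

Stage 1: -6*(24)^3 - 4*(24)^2 - 8*(24)^1 + 6 = (-82944) + (-2304) + (-192) + (6) = -85434; answer -85434
Stage 2: U1 = -85434; r = 15; cross terms: (-26*-30 - 15*-28)=1200, (15*-28 - 36*-30)=660, (36*20 - 21*-28)=1308, (21*15 - -1*20)=335, (-1*37 - -35*15)=488, (-35*-28 - -26*37)=1942; twice the area = |5933| = 5933; area = 5933/2; boundary points = 1 + 1 + 3 + 1 + 2 + 1 = 9; strictly interior points = area - boundary/2 + 1 = 2963; answer 2963
Stage 3: U2 = 2963; d = 38959; 38959 is prime, so its only divisors are 1 and 38959; sigma = 1 + 38959 = 38960; answer 38960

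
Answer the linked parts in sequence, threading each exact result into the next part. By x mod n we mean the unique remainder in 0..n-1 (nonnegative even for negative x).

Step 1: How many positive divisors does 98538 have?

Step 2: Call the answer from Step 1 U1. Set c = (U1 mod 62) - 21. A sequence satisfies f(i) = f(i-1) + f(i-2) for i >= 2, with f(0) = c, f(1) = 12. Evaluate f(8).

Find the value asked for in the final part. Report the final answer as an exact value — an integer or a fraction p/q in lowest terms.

187

Step 1: 98538 = 2 * 3 * 11 * 1493; number of divisors = (1+1) * (1+1) * (1+1) * (1+1) = 16; answer 16
Step 2: U1 = 16; c = -5; f(2) = 1*(12) + 1*(-5) = 7; iterating: f(2)=7, f(3)=19, f(4)=26, f(5)=45, f(6)=71, f(7)=116, f(8)=187; answer 187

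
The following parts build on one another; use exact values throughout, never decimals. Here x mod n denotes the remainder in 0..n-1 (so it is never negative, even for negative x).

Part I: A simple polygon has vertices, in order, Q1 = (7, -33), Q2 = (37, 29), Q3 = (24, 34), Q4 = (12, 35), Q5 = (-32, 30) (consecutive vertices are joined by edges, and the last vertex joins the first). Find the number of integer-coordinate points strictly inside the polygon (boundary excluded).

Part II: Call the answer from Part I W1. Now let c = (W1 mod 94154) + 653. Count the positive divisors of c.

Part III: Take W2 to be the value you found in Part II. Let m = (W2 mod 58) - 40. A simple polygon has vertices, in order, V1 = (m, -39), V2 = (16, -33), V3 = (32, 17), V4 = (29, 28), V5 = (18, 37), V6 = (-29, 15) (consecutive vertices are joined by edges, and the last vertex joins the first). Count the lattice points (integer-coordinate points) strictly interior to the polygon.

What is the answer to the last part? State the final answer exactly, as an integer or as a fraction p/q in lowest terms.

3560

Part I: cross terms: (7*29 - 37*-33)=1424, (37*34 - 24*29)=562, (24*35 - 12*34)=432, (12*30 - -32*35)=1480, (-32*-33 - 7*30)=846; twice the area = |4744| = 4744; area = 2372; boundary points = 2 + 1 + 1 + 1 + 3 = 8; strictly interior points = area - boundary/2 + 1 = 2369; answer 2369
Part II: W1 = 2369; c = 3022; 3022 = 2 * 1511; number of divisors = (1+1) * (1+1) = 4; answer 4
Part III: W2 = 4; m = -36; cross terms: (-36*-33 - 16*-39)=1812, (16*17 - 32*-33)=1328, (32*28 - 29*17)=403, (29*37 - 18*28)=569, (18*15 - -29*37)=1343, (-29*-39 - -36*15)=1671; twice the area = |7126| = 7126; area = 3563; boundary points = 2 + 2 + 1 + 1 + 1 + 1 = 8; strictly interior points = area - boundary/2 + 1 = 3560; answer 3560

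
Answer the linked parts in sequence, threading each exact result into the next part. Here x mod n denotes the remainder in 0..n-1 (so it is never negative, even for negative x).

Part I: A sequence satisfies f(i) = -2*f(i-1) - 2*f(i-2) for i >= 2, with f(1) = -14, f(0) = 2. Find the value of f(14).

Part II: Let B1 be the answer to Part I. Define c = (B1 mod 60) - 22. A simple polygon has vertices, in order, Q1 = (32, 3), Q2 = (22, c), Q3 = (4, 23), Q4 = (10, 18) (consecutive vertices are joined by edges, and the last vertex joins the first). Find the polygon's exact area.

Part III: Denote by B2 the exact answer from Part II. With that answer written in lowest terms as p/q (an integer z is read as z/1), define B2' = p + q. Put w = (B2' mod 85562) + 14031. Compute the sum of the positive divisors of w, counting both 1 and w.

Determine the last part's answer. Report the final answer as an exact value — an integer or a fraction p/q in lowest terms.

38400

Part I: f(2) = -2*(-14) - 2*(2) = 24; iterating: f(2)=24, f(3)=-20, f(4)=-8, f(5)=56, f(6)=-96, f(7)=80, f(8)=32, f(9)=-224, f(10)=384, f(11)=-320, f(12)=-128, f(13)=896, f(14)=-1536; answer -1536
Part II: B1 = -1536; c = 2; cross terms: (32*2 - 22*3)=-2, (22*23 - 4*2)=498, (4*18 - 10*23)=-158, (10*3 - 32*18)=-546; twice the area = |-208| = 208; area = 104; answer 104
Part III: B2 = 104; threaded value p + q = 105; w = 14136; 14136 = 2^3 * 3 * 19 * 31; sigma = (1 + 2 + 4 + 8) * (1 + 3) * (1 + 19) * (1 + 31) = 15 * 4 * 20 * 32 = 38400; answer 38400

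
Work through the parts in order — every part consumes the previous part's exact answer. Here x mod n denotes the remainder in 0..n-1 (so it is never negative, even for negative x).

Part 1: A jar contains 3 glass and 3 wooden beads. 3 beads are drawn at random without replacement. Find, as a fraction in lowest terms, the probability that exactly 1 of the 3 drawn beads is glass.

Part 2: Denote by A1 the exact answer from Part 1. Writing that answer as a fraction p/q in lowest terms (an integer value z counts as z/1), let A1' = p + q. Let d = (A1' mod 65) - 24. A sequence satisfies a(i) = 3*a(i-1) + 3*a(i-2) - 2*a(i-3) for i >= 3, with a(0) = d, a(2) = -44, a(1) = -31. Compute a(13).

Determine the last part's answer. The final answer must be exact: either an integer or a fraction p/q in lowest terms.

Part 1: total draws C(6,3) = 20; favorable C(3,1)*C(3,2) = 9; P = 9/20; answer 9/20
Part 2: A1 = 9/20; threaded value p + q = 29; d = 5; a(3) = 3*(-44) + 3*(-31) - 2*(5) = -235; iterating: a(3)=-235, a(4)=-775, a(5)=-2942, a(6)=-10681, a(7)=-39319, a(8)=-144116, a(9)=-528943, a(10)=-1940539, a(11)=-7120214, a(12)=-26124373, a(13)=-95852683; answer -95852683

-95852683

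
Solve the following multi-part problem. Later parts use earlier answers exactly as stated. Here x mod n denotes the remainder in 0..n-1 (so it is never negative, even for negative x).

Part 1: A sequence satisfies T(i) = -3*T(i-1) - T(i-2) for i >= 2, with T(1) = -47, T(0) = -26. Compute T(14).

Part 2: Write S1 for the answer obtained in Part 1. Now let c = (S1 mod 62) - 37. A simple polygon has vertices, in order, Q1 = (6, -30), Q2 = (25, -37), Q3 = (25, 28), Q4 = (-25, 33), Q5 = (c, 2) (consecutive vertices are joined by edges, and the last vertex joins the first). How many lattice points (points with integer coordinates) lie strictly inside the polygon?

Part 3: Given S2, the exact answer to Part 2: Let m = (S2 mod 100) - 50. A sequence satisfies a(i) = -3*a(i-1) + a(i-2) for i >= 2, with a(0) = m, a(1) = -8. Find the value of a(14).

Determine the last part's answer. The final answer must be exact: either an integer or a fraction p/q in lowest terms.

Part 1: T(2) = -3*(-47) - 1*(-26) = 167; iterating: T(2)=167, T(3)=-454, T(4)=1195, T(5)=-3131, T(6)=8198, T(7)=-21463, T(8)=56191, T(9)=-147110, T(10)=385139, T(11)=-1008307, T(12)=2639782, T(13)=-6911039, T(14)=18093335; answer 18093335
Part 2: S1 = 18093335; c = 24; cross terms: (6*-37 - 25*-30)=528, (25*28 - 25*-37)=1625, (25*33 - -25*28)=1525, (-25*2 - 24*33)=-842, (24*-30 - 6*2)=-732; twice the area = |2104| = 2104; area = 1052; boundary points = 1 + 65 + 5 + 1 + 2 = 74; strictly interior points = area - boundary/2 + 1 = 1016; answer 1016
Part 3: S2 = 1016; m = -34; a(2) = -3*(-8) + 1*(-34) = -10; iterating: a(2)=-10, a(3)=22, a(4)=-76, a(5)=250, a(6)=-826, a(7)=2728, a(8)=-9010, a(9)=29758, a(10)=-98284, a(11)=324610, a(12)=-1072114, a(13)=3540952, a(14)=-11694970; answer -11694970

-11694970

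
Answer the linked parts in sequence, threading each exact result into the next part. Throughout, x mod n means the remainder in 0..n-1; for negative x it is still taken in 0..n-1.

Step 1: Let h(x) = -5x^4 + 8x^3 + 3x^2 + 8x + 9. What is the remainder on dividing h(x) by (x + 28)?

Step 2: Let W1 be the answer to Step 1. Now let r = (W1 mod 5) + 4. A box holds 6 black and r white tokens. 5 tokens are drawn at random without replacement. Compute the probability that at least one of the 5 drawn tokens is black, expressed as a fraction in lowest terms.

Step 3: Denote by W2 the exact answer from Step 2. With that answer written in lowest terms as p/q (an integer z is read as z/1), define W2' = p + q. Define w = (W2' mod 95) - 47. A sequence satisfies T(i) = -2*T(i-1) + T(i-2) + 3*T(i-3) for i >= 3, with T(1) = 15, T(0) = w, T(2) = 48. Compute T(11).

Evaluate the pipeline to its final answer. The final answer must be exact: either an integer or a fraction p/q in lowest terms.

Step 1: remainder = value at the root: -5*(-28)^4 + 8*(-28)^3 + 3*(-28)^2 + 8*(-28)^1 + 9 = (-3073280) + (-175616) + (2352) + (-224) + (9) = -3246759; answer -3246759
Step 2: W1 = -3246759; r = 5; total draws C(11,5) = 462; complement C(5,5) = 1; favorable 462 - 1 = 461; P = 461/462; answer 461/462
Step 3: W2 = 461/462; threaded value p + q = 923; w = 21; T(3) = -2*(48) + 1*(15) + 3*(21) = -18; iterating: T(3)=-18, T(4)=129, T(5)=-132, T(6)=339, T(7)=-423, T(8)=789, T(9)=-984, T(10)=1488, T(11)=-1593; answer -1593

-1593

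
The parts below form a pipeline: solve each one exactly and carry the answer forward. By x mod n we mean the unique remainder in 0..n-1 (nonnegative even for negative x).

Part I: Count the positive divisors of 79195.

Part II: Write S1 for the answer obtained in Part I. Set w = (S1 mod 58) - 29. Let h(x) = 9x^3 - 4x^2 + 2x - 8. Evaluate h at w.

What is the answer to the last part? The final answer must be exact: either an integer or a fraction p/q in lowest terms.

-85163

Part I: 79195 = 5 * 47 * 337; number of divisors = (1+1) * (1+1) * (1+1) = 8; answer 8
Part II: S1 = 8; w = -21; 9*(-21)^3 - 4*(-21)^2 + 2*(-21)^1 - 8 = (-83349) + (-1764) + (-42) + (-8) = -85163; answer -85163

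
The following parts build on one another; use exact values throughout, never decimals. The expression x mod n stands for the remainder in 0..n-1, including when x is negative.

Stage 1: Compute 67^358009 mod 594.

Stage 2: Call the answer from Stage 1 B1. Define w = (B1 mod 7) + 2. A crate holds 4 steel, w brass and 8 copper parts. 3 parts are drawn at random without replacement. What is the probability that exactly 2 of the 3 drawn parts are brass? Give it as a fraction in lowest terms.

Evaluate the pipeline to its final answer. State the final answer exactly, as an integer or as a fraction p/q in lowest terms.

Stage 1: squarings mod 594: 67^1=67, 67^2=331, 67^4=265, 67^8=133, 67^16=463, 67^32=529, 67^64=67, 67^128=331, 67^256=265, 67^512=133, 67^1024=463, 67^2048=529, 67^4096=67, 67^8192=331, 67^16384=265, 67^32768=133, 67^65536=463, 67^131072=529, 67^262144=67; 67^358009 = 67^1 * 67^8 * 67^16 * 67^32 * 67^64 * 67^512 * 67^1024 * 67^4096 * 67^8192 * 67^16384 * 67^65536 * 67^262144 = 463 (mod 594); answer 463
Stage 2: B1 = 463; w = 3; total draws C(15,3) = 455; favorable C(3,2)*C(12,1) = 36; P = 36/455; answer 36/455

36/455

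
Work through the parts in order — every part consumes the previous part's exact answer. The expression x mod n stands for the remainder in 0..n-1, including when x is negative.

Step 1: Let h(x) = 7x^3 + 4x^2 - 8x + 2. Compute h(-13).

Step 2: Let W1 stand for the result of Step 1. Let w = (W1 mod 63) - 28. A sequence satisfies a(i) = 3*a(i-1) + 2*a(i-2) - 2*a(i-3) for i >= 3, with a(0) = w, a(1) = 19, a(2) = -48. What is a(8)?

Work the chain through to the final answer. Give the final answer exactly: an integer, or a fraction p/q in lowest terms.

-51570

Step 1: 7*(-13)^3 + 4*(-13)^2 - 8*(-13)^1 + 2 = (-15379) + (676) + (104) + (2) = -14597; answer -14597
Step 2: W1 = -14597; w = -9; a(3) = 3*(-48) + 2*(19) - 2*(-9) = -88; iterating: a(3)=-88, a(4)=-398, a(5)=-1274, a(6)=-4442, a(7)=-15078, a(8)=-51570; answer -51570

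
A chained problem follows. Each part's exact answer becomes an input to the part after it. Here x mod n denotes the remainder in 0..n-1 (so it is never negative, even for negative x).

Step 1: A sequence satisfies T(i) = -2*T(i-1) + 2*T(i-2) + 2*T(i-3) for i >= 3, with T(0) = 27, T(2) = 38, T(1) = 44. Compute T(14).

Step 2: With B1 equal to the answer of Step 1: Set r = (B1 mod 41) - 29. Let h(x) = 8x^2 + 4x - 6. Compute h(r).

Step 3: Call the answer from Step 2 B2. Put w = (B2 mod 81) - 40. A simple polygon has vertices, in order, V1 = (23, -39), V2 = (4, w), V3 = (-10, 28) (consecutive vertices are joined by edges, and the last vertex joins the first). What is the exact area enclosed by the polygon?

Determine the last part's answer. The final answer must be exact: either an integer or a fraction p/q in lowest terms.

Step 1: T(3) = -2*(38) + 2*(44) + 2*(27) = 66; iterating: T(3)=66, T(4)=32, T(5)=144, T(6)=-92, T(7)=536, T(8)=-968, T(9)=2824, T(10)=-6512, T(11)=16736, T(12)=-40848, T(13)=102144, T(14)=-252512; answer -252512
Step 2: B1 = -252512; r = -22; 8*(-22)^2 + 4*(-22)^1 - 6 = (3872) + (-88) + (-6) = 3778; answer 3778
Step 3: B2 = 3778; w = 12; cross terms: (23*12 - 4*-39)=432, (4*28 - -10*12)=232, (-10*-39 - 23*28)=-254; twice the area = |410| = 410; area = 205; answer 205

205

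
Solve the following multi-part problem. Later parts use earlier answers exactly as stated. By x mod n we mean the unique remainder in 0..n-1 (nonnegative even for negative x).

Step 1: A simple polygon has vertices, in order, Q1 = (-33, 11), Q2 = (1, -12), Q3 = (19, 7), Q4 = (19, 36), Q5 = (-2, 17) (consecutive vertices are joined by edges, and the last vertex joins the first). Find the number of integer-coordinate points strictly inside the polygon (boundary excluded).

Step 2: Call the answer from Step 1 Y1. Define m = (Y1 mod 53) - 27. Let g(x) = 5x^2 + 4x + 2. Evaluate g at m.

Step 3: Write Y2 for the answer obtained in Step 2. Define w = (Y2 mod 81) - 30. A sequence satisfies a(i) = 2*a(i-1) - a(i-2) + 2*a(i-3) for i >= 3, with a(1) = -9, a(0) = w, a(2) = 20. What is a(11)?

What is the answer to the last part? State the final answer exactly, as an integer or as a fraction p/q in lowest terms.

20099

Step 1: cross terms: (-33*-12 - 1*11)=385, (1*7 - 19*-12)=235, (19*36 - 19*7)=551, (19*17 - -2*36)=395, (-2*11 - -33*17)=539; twice the area = |2105| = 2105; area = 2105/2; boundary points = 1 + 1 + 29 + 1 + 1 = 33; strictly interior points = area - boundary/2 + 1 = 1037; answer 1037
Step 2: Y1 = 1037; m = 3; 5*(3)^2 + 4*(3)^1 + 2 = (45) + (12) + (2) = 59; answer 59
Step 3: Y2 = 59; w = 29; a(3) = 2*(20) - 1*(-9) + 2*(29) = 107; iterating: a(3)=107, a(4)=176, a(5)=285, a(6)=608, a(7)=1283, a(8)=2528, a(9)=4989, a(10)=10016, a(11)=20099; answer 20099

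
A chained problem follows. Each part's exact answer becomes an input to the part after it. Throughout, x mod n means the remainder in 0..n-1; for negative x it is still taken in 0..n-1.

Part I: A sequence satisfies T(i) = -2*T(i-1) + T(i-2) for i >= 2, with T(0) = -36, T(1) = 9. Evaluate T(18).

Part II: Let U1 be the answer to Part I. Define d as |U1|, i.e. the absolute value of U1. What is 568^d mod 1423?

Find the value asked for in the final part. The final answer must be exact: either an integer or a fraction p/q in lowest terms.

Part I: T(2) = -2*(9) + 1*(-36) = -54; iterating: T(2)=-54, T(3)=117, T(4)=-288, T(5)=693, T(6)=-1674, T(7)=4041, T(8)=-9756, T(9)=23553, T(10)=-56862, T(11)=137277, T(12)=-331416, T(13)=800109, T(14)=-1931634, T(15)=4663377, T(16)=-11258388, T(17)=27180153, T(18)=-65618694; answer -65618694
Part II: U1 = -65618694; d = 65618694; squarings mod 1423: 568^1=568, 568^2=1026, 568^4=1079, 568^8=227, 568^16=301, 568^32=952, 568^64=1276, 568^128=264, 568^256=1392, 568^512=961, 568^1024=1417, 568^2048=36, 568^4096=1296, 568^8192=476, 568^16384=319, 568^32768=728, 568^65536=628, 568^131072=213, 568^262144=1256, 568^524288=852, 568^1048576=174, 568^2097152=393, 568^4194304=765, 568^8388608=372, 568^16777216=353, 568^33554432=808; 568^65618694 = 568^2 * 568^4 * 568^256 * 568^512 * 568^16384 * 568^65536 * 568^524288 * 568^2097152 * 568^4194304 * 568^8388608 * 568^16777216 * 568^33554432 = 512 (mod 1423); answer 512

512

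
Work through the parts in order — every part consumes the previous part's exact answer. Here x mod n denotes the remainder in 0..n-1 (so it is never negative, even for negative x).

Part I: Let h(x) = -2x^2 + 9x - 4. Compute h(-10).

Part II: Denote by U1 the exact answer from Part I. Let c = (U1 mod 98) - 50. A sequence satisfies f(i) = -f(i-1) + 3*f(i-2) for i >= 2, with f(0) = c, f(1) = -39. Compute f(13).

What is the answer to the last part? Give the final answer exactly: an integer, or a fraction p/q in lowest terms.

369849

Part I: -2*(-10)^2 + 9*(-10)^1 - 4 = (-200) + (-90) + (-4) = -294; answer -294
Part II: U1 = -294; c = -50; f(2) = -1*(-39) + 3*(-50) = -111; iterating: f(2)=-111, f(3)=-6, f(4)=-327, f(5)=309, f(6)=-1290, f(7)=2217, f(8)=-6087, f(9)=12738, f(10)=-30999, f(11)=69213, f(12)=-162210, f(13)=369849; answer 369849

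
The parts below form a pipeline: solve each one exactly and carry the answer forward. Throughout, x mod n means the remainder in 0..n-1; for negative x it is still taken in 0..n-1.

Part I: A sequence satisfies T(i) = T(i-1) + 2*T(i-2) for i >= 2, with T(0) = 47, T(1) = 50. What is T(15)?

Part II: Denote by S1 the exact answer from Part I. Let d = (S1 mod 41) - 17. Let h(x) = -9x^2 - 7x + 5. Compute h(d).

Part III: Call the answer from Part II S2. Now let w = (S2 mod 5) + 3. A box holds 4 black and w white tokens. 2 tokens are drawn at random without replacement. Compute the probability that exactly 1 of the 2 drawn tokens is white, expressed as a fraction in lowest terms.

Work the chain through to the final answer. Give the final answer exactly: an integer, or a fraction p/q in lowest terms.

Part I: T(2) = 1*(50) + 2*(47) = 144; iterating: T(2)=144, T(3)=244, T(4)=532, T(5)=1020, T(6)=2084, T(7)=4124, T(8)=8292, T(9)=16540, T(10)=33124, T(11)=66204, T(12)=132452, T(13)=264860, T(14)=529764, T(15)=1059484; answer 1059484
Part II: S1 = 1059484; d = -14; -9*(-14)^2 - 7*(-14)^1 + 5 = (-1764) + (98) + (5) = -1661; answer -1661
Part III: S2 = -1661; w = 7; total draws C(11,2) = 55; favorable C(7,1)*C(4,1) = 28; P = 28/55; answer 28/55

28/55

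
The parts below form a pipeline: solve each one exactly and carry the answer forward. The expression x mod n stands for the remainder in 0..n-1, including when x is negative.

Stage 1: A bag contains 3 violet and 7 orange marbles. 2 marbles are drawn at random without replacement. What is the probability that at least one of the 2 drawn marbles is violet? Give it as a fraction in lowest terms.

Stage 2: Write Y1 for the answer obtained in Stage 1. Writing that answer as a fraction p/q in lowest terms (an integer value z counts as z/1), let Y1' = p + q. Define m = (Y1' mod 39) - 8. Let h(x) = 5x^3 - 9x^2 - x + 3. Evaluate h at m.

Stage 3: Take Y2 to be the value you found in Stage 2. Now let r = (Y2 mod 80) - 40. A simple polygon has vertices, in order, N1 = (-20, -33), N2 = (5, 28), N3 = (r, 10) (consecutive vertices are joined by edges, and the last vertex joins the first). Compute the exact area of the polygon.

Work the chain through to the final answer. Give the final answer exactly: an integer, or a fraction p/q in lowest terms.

Stage 1: total draws C(10,2) = 45; complement C(7,2) = 21; favorable 45 - 21 = 24; P = 8/15; answer 8/15
Stage 2: Y1 = 8/15; threaded value p + q = 23; m = 15; 5*(15)^3 - 9*(15)^2 - 1*(15)^1 + 3 = (16875) + (-2025) + (-15) + (3) = 14838; answer 14838
Stage 3: Y2 = 14838; r = -2; cross terms: (-20*28 - 5*-33)=-395, (5*10 - -2*28)=106, (-2*-33 - -20*10)=266; twice the area = |-23| = 23; area = 23/2; answer 23/2

23/2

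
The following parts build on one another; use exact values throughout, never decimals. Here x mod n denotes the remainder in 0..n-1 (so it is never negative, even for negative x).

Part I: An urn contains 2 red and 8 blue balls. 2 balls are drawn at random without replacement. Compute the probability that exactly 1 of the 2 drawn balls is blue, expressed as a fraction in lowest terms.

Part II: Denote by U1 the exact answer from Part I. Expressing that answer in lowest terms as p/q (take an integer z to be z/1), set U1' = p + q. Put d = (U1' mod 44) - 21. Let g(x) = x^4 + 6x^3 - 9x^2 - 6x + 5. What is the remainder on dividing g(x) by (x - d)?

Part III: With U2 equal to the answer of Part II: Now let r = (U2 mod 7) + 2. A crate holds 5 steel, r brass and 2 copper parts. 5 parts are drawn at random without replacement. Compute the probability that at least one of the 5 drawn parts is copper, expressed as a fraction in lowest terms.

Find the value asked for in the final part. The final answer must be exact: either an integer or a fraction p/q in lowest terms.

Part I: total draws C(10,2) = 45; favorable C(8,1)*C(2,1) = 16; P = 16/45; answer 16/45
Part II: U1 = 16/45; threaded value p + q = 61; d = -4; remainder = value at the root: 1*(-4)^4 + 6*(-4)^3 - 9*(-4)^2 - 6*(-4)^1 + 5 = (256) + (-384) + (-144) + (24) + (5) = -243; answer -243
Part III: U2 = -243; r = 4; total draws C(11,5) = 462; complement C(9,5) = 126; favorable 462 - 126 = 336; P = 8/11; answer 8/11

8/11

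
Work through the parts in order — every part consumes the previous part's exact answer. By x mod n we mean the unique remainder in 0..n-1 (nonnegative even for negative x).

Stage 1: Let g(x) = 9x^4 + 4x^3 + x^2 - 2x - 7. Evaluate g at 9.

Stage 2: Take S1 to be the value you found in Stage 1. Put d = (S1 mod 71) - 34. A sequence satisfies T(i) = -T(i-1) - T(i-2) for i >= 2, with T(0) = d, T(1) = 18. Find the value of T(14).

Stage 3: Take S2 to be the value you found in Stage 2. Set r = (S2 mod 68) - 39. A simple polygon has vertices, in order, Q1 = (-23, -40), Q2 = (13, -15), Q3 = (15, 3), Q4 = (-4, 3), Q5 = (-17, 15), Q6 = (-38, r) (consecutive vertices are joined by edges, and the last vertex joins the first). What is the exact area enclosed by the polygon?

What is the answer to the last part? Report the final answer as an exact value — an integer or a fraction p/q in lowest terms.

3309/2

Stage 1: 9*(9)^4 + 4*(9)^3 + 1*(9)^2 - 2*(9)^1 - 7 = (59049) + (2916) + (81) + (-18) + (-7) = 62021; answer 62021
Stage 2: S1 = 62021; d = 4; T(2) = -1*(18) - 1*(4) = -22; iterating: T(2)=-22, T(3)=4, T(4)=18, T(5)=-22, T(6)=4, T(7)=18, T(8)=-22, T(9)=4, T(10)=18, T(11)=-22, T(12)=4, T(13)=18, T(14)=-22; answer -22
Stage 3: S2 = -22; r = 7; cross terms: (-23*-15 - 13*-40)=865, (13*3 - 15*-15)=264, (15*3 - -4*3)=57, (-4*15 - -17*3)=-9, (-17*7 - -38*15)=451, (-38*-40 - -23*7)=1681; twice the area = |3309| = 3309; area = 3309/2; answer 3309/2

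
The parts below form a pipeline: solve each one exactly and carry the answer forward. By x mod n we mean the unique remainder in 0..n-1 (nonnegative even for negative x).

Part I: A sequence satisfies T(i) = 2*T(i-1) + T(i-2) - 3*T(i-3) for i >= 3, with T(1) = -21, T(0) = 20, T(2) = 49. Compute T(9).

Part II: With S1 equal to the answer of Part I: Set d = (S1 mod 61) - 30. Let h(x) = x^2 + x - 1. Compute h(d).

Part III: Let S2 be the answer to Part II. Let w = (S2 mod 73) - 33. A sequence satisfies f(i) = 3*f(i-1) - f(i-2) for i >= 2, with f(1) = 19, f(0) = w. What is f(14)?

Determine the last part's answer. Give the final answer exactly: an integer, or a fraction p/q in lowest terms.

5795623

Part I: T(3) = 2*(49) + 1*(-21) - 3*(20) = 17; iterating: T(3)=17, T(4)=146, T(5)=162, T(6)=419, T(7)=562, T(8)=1057, T(9)=1419; answer 1419
Part II: S1 = 1419; d = -14; 1*(-14)^2 + 1*(-14)^1 - 1 = (196) + (-14) + (-1) = 181; answer 181
Part III: S2 = 181; w = 2; f(2) = 3*(19) - 1*(2) = 55; iterating: f(2)=55, f(3)=146, f(4)=383, f(5)=1003, f(6)=2626, f(7)=6875, f(8)=17999, f(9)=47122, f(10)=123367, f(11)=322979, f(12)=845570, f(13)=2213731, f(14)=5795623; answer 5795623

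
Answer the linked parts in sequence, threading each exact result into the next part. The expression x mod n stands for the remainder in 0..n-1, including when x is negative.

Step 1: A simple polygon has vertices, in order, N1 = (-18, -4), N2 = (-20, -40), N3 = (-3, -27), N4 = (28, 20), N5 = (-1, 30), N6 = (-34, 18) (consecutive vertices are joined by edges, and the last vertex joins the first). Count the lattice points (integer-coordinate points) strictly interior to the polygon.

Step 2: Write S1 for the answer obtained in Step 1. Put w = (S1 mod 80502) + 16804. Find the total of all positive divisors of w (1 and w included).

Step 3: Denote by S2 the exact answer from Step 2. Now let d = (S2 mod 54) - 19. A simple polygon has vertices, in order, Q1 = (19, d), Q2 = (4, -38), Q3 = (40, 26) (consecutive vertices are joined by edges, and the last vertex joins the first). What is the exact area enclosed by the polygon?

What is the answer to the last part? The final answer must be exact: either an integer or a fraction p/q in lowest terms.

Step 1: cross terms: (-18*-40 - -20*-4)=640, (-20*-27 - -3*-40)=420, (-3*20 - 28*-27)=696, (28*30 - -1*20)=860, (-1*18 - -34*30)=1002, (-34*-4 - -18*18)=460; twice the area = |4078| = 4078; area = 2039; boundary points = 2 + 1 + 1 + 1 + 3 + 2 = 10; strictly interior points = area - boundary/2 + 1 = 2035; answer 2035
Step 2: S1 = 2035; w = 18839; 18839 is prime, so its only divisors are 1 and 18839; sigma = 1 + 18839 = 18840; answer 18840
Step 3: S2 = 18840; d = 29; cross terms: (19*-38 - 4*29)=-838, (4*26 - 40*-38)=1624, (40*29 - 19*26)=666; twice the area = |1452| = 1452; area = 726; answer 726

726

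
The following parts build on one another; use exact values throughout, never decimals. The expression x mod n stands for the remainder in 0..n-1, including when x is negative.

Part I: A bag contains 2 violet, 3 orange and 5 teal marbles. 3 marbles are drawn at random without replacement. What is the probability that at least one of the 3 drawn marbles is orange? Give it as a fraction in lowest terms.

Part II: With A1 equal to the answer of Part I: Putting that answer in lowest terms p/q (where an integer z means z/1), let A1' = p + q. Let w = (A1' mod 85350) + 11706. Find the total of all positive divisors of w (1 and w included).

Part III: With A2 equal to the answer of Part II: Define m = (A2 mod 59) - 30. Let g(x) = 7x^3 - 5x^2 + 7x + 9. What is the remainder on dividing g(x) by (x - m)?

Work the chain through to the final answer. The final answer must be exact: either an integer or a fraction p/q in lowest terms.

-87966

Part I: total draws C(10,3) = 120; complement C(7,3) = 35; favorable 120 - 35 = 85; P = 17/24; answer 17/24
Part II: A1 = 17/24; threaded value p + q = 41; w = 11747; 11747 = 17 * 691; sigma = (1 + 17) * (1 + 691) = 18 * 692 = 12456; answer 12456
Part III: A2 = 12456; m = -23; remainder = value at the root: 7*(-23)^3 - 5*(-23)^2 + 7*(-23)^1 + 9 = (-85169) + (-2645) + (-161) + (9) = -87966; answer -87966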